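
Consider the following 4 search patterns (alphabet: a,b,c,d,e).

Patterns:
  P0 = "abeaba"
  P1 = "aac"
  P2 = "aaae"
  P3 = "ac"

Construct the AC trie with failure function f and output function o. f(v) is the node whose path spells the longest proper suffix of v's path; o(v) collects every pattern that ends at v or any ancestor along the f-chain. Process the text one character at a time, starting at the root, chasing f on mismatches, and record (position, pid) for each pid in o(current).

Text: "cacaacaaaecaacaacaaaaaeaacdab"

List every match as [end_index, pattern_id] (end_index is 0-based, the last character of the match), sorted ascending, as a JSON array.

Construct AC machine:
Trie (insert patterns):
  n0 'ε': a→1
  n1 'a': a→7 b→2 c→11
  n2 'ab': e→3
  n3 'abe': a→4
  n4 'abea': b→5
  n5 'abeab': a→6
  n6 'abeaba': ·  [P0 ends]
  n7 'aa': a→9 c→8
  n8 'aac': ·  [P1 ends]
  n9 'aaa': e→10
  n10 'aaae': ·  [P2 ends]
  n11 'ac': ·  [P3 ends]

Failure links (BFS by depth):
  fail(1) 'a': from fail(0)=0 chase 'a': 0 ⇒ 0;  out=∅∪out(0)=∅
  fail(2) 'ab': from fail(1)=0 chase 'b': 0 ⇒ 0;  out=∅∪out(0)=∅
  fail(7) 'aa': from fail(1)=0 chase 'a': 0 ⇒ 1;  out=∅∪out(1)=∅
  fail(11) 'ac': from fail(1)=0 chase 'c': 0 ⇒ 0;  out={3}∪out(0)={3}
  fail(3) 'abe': from fail(2)=0 chase 'e': 0 ⇒ 0;  out=∅∪out(0)=∅
  fail(8) 'aac': from fail(7)=1 chase 'c': 1 ⇒ 11;  out={1}∪out(11)={1,3}
  fail(9) 'aaa': from fail(7)=1 chase 'a': 1 ⇒ 7;  out=∅∪out(7)=∅
  fail(4) 'abea': from fail(3)=0 chase 'a': 0 ⇒ 1;  out=∅∪out(1)=∅
  fail(10) 'aaae': from fail(9)=7 chase 'e': 7→1→0 ⇒ 0;  out={2}∪out(0)={2}
  fail(5) 'abeab': from fail(4)=1 chase 'b': 1 ⇒ 2;  out=∅∪out(2)=∅
  fail(6) 'abeaba': from fail(5)=2 chase 'a': 2→0 ⇒ 1;  out={0}∪out(1)={0}

Scan:
i=0 'c': node 0→0
i=1 'a': node 0→1
i=2 'c': node 1→11  ** P3@[1:2]
i=3 'a': node 11→1 ·f
i=4 'a': node 1→7
i=5 'c': node 7→8  ** P1@[3:5],P3@[4:5]
i=6 'a': node 8→1 ·f
i=7 'a': node 1→7
i=8 'a': node 7→9
i=9 'e': node 9→10  ** P2@[6:9]
i=10 'c': node 10→0 ·f
i=11 'a': node 0→1
i=12 'a': node 1→7
i=13 'c': node 7→8  ** P1@[11:13],P3@[12:13]
i=14 'a': node 8→1 ·f
i=15 'a': node 1→7
i=16 'c': node 7→8  ** P1@[14:16],P3@[15:16]
i=17 'a': node 8→1 ·f
i=18 'a': node 1→7
i=19 'a': node 7→9
i=20 'a': node 9→9 ·f
i=21 'a': node 9→9 ·f
i=22 'e': node 9→10  ** P2@[19:22]
i=23 'a': node 10→1 ·f
i=24 'a': node 1→7
i=25 'c': node 7→8  ** P1@[23:25],P3@[24:25]
i=26 'd': node 8→0 ·f
i=27 'a': node 0→1
i=28 'b': node 1→2

All matches (sorted): [[2,3],[5,1],[5,3],[9,2],[13,1],[13,3],[16,1],[16,3],[22,2],[25,1],[25,3]]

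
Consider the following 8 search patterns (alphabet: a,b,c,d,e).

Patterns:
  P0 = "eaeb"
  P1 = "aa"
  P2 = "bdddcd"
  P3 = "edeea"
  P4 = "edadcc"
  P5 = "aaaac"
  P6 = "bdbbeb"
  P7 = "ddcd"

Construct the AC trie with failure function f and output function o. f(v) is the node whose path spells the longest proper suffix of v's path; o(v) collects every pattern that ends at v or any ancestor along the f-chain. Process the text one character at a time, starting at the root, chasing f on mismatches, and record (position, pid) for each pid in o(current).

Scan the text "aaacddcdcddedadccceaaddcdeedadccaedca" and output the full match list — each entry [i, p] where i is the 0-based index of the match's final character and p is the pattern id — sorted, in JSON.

Construct AC machine:
Trie (insert patterns):
  n0 'ε': a→5 b→7 d→28 e→1
  n1 'e': a→2 d→13
  n2 'ea': e→3
  n3 'eae': b→4
  n4 'eaeb': ·  ←P0
  n5 'a': a→6
  n6 'aa': a→21  ←P1
  n7 'b': d→8
  n8 'bd': b→24 d→9
  n9 'bdd': d→10
  n10 'bddd': c→11
  n11 'bdddc': d→12
  n12 'bdddcd': ·  ←P2
  n13 'ed': a→17 e→14
  n14 'ede': e→15
  n15 'edee': a→16
  n16 'edeea': ·  ←P3
  n17 'eda': d→18
  n18 'edad': c→19
  n19 'edadc': c→20
  n20 'edadcc': ·  ←P4
  n21 'aaa': a→22
  n22 'aaaa': c→23
  n23 'aaaac': ·  ←P5
  n24 'bdb': b→25
  n25 'bdbb': e→26
  n26 'bdbbe': b→27
  n27 'bdbbeb': ·  ←P6
  n28 'd': d→29
  n29 'dd': c→30
  n30 'ddc': d→31
  n31 'ddcd': ·  ←P7

Failure links (BFS by depth):
  fail(1) 'e': from fail(0)=0 chase 'e': 0 ⇒ 0;  out=∅∪out(0)=∅
  fail(5) 'a': from fail(0)=0 chase 'a': 0 ⇒ 0;  out=∅∪out(0)=∅
  fail(7) 'b': from fail(0)=0 chase 'b': 0 ⇒ 0;  out=∅∪out(0)=∅
  fail(28) 'd': from fail(0)=0 chase 'd': 0 ⇒ 0;  out=∅∪out(0)=∅
  fail(2) 'ea': from fail(1)=0 chase 'a': 0 ⇒ 5;  out=∅∪out(5)=∅
  fail(6) 'aa': from fail(5)=0 chase 'a': 0 ⇒ 5;  out={1}∪out(5)={1}
  fail(8) 'bd': from fail(7)=0 chase 'd': 0 ⇒ 28;  out=∅∪out(28)=∅
  fail(13) 'ed': from fail(1)=0 chase 'd': 0 ⇒ 28;  out=∅∪out(28)=∅
  fail(29) 'dd': from fail(28)=0 chase 'd': 0 ⇒ 28;  out=∅∪out(28)=∅
  fail(3) 'eae': from fail(2)=5 chase 'e': 5→0 ⇒ 1;  out=∅∪out(1)=∅
  fail(9) 'bdd': from fail(8)=28 chase 'd': 28 ⇒ 29;  out=∅∪out(29)=∅
  fail(14) 'ede': from fail(13)=28 chase 'e': 28→0 ⇒ 1;  out=∅∪out(1)=∅
  fail(17) 'eda': from fail(13)=28 chase 'a': 28→0 ⇒ 5;  out=∅∪out(5)=∅
  fail(21) 'aaa': from fail(6)=5 chase 'a': 5 ⇒ 6;  out=∅∪out(6)={1}
  fail(24) 'bdb': from fail(8)=28 chase 'b': 28→0 ⇒ 7;  out=∅∪out(7)=∅
  fail(30) 'ddc': from fail(29)=28 chase 'c': 28→0 ⇒ 0;  out=∅∪out(0)=∅
  fail(4) 'eaeb': from fail(3)=1 chase 'b': 1→0 ⇒ 7;  out={0}∪out(7)={0}
  fail(10) 'bddd': from fail(9)=29 chase 'd': 29→28 ⇒ 29;  out=∅∪out(29)=∅
  fail(15) 'edee': from fail(14)=1 chase 'e': 1→0 ⇒ 1;  out=∅∪out(1)=∅
  fail(18) 'edad': from fail(17)=5 chase 'd': 5→0 ⇒ 28;  out=∅∪out(28)=∅
  fail(22) 'aaaa': from fail(21)=6 chase 'a': 6 ⇒ 21;  out=∅∪out(21)={1}
  fail(25) 'bdbb': from fail(24)=7 chase 'b': 7→0 ⇒ 7;  out=∅∪out(7)=∅
  fail(31) 'ddcd': from fail(30)=0 chase 'd': 0 ⇒ 28;  out={7}∪out(28)={7}
  fail(11) 'bdddc': from fail(10)=29 chase 'c': 29 ⇒ 30;  out=∅∪out(30)=∅
  fail(16) 'edeea': from fail(15)=1 chase 'a': 1 ⇒ 2;  out={3}∪out(2)={3}
  fail(19) 'edadc': from fail(18)=28 chase 'c': 28→0 ⇒ 0;  out=∅∪out(0)=∅
  fail(23) 'aaaac': from fail(22)=21 chase 'c': 21→6→5→0 ⇒ 0;  out={5}∪out(0)={5}
  fail(26) 'bdbbe': from fail(25)=7 chase 'e': 7→0 ⇒ 1;  out=∅∪out(1)=∅
  fail(12) 'bdddcd': from fail(11)=30 chase 'd': 30 ⇒ 31;  out={2}∪out(31)={2,7}
  fail(20) 'edadcc': from fail(19)=0 chase 'c': 0 ⇒ 0;  out={4}∪out(0)={4}
  fail(27) 'bdbbeb': from fail(26)=1 chase 'b': 1→0 ⇒ 7;  out={6}∪out(7)={6}

Scan:
[0] read 'a'  n0⇒n5
[1] read 'a'  n5⇒n6  → match P1@[0:1]
[2] read 'a'  n6⇒n21  → match P1@[1:2]
[3] read 'c'  n21⇒n0 (fail-walked)
[4] read 'd'  n0⇒n28
[5] read 'd'  n28⇒n29
[6] read 'c'  n29⇒n30
[7] read 'd'  n30⇒n31  → match P7@[4:7]
[8] read 'c'  n31⇒n0 (fail-walked)
[9] read 'd'  n0⇒n28
[10] read 'd'  n28⇒n29
[11] read 'e'  n29⇒n1 (fail-walked)
[12] read 'd'  n1⇒n13
[13] read 'a'  n13⇒n17
[14] read 'd'  n17⇒n18
[15] read 'c'  n18⇒n19
[16] read 'c'  n19⇒n20  → match P4@[11:16]
[17] read 'c'  n20⇒n0 (fail-walked)
[18] read 'e'  n0⇒n1
[19] read 'a'  n1⇒n2
[20] read 'a'  n2⇒n6 (fail-walked)  → match P1@[19:20]
[21] read 'd'  n6⇒n28 (fail-walked)
[22] read 'd'  n28⇒n29
[23] read 'c'  n29⇒n30
[24] read 'd'  n30⇒n31  → match P7@[21:24]
[25] read 'e'  n31⇒n1 (fail-walked)
[26] read 'e'  n1⇒n1 (fail-walked)
[27] read 'd'  n1⇒n13
[28] read 'a'  n13⇒n17
[29] read 'd'  n17⇒n18
[30] read 'c'  n18⇒n19
[31] read 'c'  n19⇒n20  → match P4@[26:31]
[32] read 'a'  n20⇒n5 (fail-walked)
[33] read 'e'  n5⇒n1 (fail-walked)
[34] read 'd'  n1⇒n13
[35] read 'c'  n13⇒n0 (fail-walked)
[36] read 'a'  n0⇒n5

Result: [[1,1],[2,1],[7,7],[16,4],[20,1],[24,7],[31,4]]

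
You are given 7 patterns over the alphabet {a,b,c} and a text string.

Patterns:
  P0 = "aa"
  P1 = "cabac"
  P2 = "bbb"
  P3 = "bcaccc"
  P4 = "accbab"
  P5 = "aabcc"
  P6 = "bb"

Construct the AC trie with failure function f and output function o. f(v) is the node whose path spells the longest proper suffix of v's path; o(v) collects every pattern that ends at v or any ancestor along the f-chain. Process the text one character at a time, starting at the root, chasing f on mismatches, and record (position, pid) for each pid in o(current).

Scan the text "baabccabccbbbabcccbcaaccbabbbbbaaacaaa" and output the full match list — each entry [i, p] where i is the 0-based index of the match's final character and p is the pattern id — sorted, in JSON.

Build automaton:
Trie nodes:
  0='ε' goto a→1 b→8 c→3
  1='a' goto a→2 c→16
  2='aa' goto b→21  ←P0
  3='c' goto a→4
  4='ca' goto b→5
  5='cab' goto a→6
  6='caba' goto c→7
  7='cabac' goto ·  ←P1
  8='b' goto b→9 c→11
  9='bb' goto b→10  ←P6
  10='bbb' goto ·  ←P2
  11='bc' goto a→12
  12='bca' goto c→13
  13='bcac' goto c→14
  14='bcacc' goto c→15
  15='bcaccc' goto ·  ←P3
  16='ac' goto c→17
  17='acc' goto b→18
  18='accb' goto a→19
  19='accba' goto b→20
  20='accbab' goto ·  ←P4
  21='aab' goto c→22
  22='aabc' goto c→23
  23='aabcc' goto ·  ←P5

BFS fail/out derivation:
  fail(1) 'a': from fail(0)=0 chase 'a': 0 ⇒ 0;  out=∅∪out(0)=∅
  fail(3) 'c': from fail(0)=0 chase 'c': 0 ⇒ 0;  out=∅∪out(0)=∅
  fail(8) 'b': from fail(0)=0 chase 'b': 0 ⇒ 0;  out=∅∪out(0)=∅
  fail(2) 'aa': from fail(1)=0 chase 'a': 0 ⇒ 1;  out={0}∪out(1)={0}
  fail(4) 'ca': from fail(3)=0 chase 'a': 0 ⇒ 1;  out=∅∪out(1)=∅
  fail(9) 'bb': from fail(8)=0 chase 'b': 0 ⇒ 8;  out={6}∪out(8)={6}
  fail(11) 'bc': from fail(8)=0 chase 'c': 0 ⇒ 3;  out=∅∪out(3)=∅
  fail(16) 'ac': from fail(1)=0 chase 'c': 0 ⇒ 3;  out=∅∪out(3)=∅
  fail(5) 'cab': from fail(4)=1 chase 'b': 1→0 ⇒ 8;  out=∅∪out(8)=∅
  fail(10) 'bbb': from fail(9)=8 chase 'b': 8 ⇒ 9;  out={2}∪out(9)={2,6}
  fail(12) 'bca': from fail(11)=3 chase 'a': 3 ⇒ 4;  out=∅∪out(4)=∅
  fail(17) 'acc': from fail(16)=3 chase 'c': 3→0 ⇒ 3;  out=∅∪out(3)=∅
  fail(21) 'aab': from fail(2)=1 chase 'b': 1→0 ⇒ 8;  out=∅∪out(8)=∅
  fail(6) 'caba': from fail(5)=8 chase 'a': 8→0 ⇒ 1;  out=∅∪out(1)=∅
  fail(13) 'bcac': from fail(12)=4 chase 'c': 4→1 ⇒ 16;  out=∅∪out(16)=∅
  fail(18) 'accb': from fail(17)=3 chase 'b': 3→0 ⇒ 8;  out=∅∪out(8)=∅
  fail(22) 'aabc': from fail(21)=8 chase 'c': 8 ⇒ 11;  out=∅∪out(11)=∅
  fail(7) 'cabac': from fail(6)=1 chase 'c': 1 ⇒ 16;  out={1}∪out(16)={1}
  fail(14) 'bcacc': from fail(13)=16 chase 'c': 16 ⇒ 17;  out=∅∪out(17)=∅
  fail(19) 'accba': from fail(18)=8 chase 'a': 8→0 ⇒ 1;  out=∅∪out(1)=∅
  fail(23) 'aabcc': from fail(22)=11 chase 'c': 11→3→0 ⇒ 3;  out={5}∪out(3)={5}
  fail(15) 'bcaccc': from fail(14)=17 chase 'c': 17→3→0 ⇒ 3;  out={3}∪out(3)={3}
  fail(20) 'accbab': from fail(19)=1 chase 'b': 1→0 ⇒ 8;  out={4}∪out(8)={4}

Text stream:
i=0 'b': node 0→8
i=1 'a': node 8→1 ·f
i=2 'a': node 1→2  emit P0@[1:2]
i=3 'b': node 2→21
i=4 'c': node 21→22
i=5 'c': node 22→23  emit P5@[1:5]
i=6 'a': node 23→4 ·f
i=7 'b': node 4→5
i=8 'c': node 5→11 ·f
i=9 'c': node 11→3 ·f
i=10 'b': node 3→8 ·f
i=11 'b': node 8→9  emit P6@[10:11]
i=12 'b': node 9→10  emit P2@[10:12],P6@[11:12]
i=13 'a': node 10→1 ·f
i=14 'b': node 1→8 ·f
i=15 'c': node 8→11
i=16 'c': node 11→3 ·f
i=17 'c': node 3→3 ·f
i=18 'b': node 3→8 ·f
i=19 'c': node 8→11
i=20 'a': node 11→12
i=21 'a': node 12→2 ·f  emit P0@[20:21]
i=22 'c': node 2→16 ·f
i=23 'c': node 16→17
i=24 'b': node 17→18
i=25 'a': node 18→19
i=26 'b': node 19→20  emit P4@[21:26]
i=27 'b': node 20→9 ·f  emit P6@[26:27]
i=28 'b': node 9→10  emit P2@[26:28],P6@[27:28]
i=29 'b': node 10→10 ·f  emit P2@[27:29],P6@[28:29]
i=30 'b': node 10→10 ·f  emit P2@[28:30],P6@[29:30]
i=31 'a': node 10→1 ·f
i=32 'a': node 1→2  emit P0@[31:32]
i=33 'a': node 2→2 ·f  emit P0@[32:33]
i=34 'c': node 2→16 ·f
i=35 'a': node 16→4 ·f
i=36 'a': node 4→2 ·f  emit P0@[35:36]
i=37 'a': node 2→2 ·f  emit P0@[36:37]

All matches (sorted): [[2,0],[5,5],[11,6],[12,2],[12,6],[21,0],[26,4],[27,6],[28,2],[28,6],[29,2],[29,6],[30,2],[30,6],[32,0],[33,0],[36,0],[37,0]]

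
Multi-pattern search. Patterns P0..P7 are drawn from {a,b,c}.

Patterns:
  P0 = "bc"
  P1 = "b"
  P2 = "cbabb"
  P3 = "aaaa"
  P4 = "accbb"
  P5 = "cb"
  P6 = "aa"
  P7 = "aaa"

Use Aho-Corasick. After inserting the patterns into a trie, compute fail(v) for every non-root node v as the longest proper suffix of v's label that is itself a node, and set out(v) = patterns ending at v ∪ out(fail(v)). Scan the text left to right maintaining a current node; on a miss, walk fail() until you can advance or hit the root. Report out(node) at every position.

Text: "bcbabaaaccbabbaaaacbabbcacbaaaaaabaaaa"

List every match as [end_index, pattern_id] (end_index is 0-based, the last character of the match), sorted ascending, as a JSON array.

Construct AC machine:
Trie nodes:
  0='ε' goto a→8 b→1 c→3
  1='b' goto c→2  ←P1
  2='bc' goto ·  ←P0
  3='c' goto b→4
  4='cb' goto a→5  ←P5
  5='cba' goto b→6
  6='cbab' goto b→7
  7='cbabb' goto ·  ←P2
  8='a' goto a→9 c→12
  9='aa' goto a→10  ←P6
  10='aaa' goto a→11  ←P7
  11='aaaa' goto ·  ←P3
  12='ac' goto c→13
  13='acc' goto b→14
  14='accb' goto b→15
  15='accbb' goto ·  ←P4

Failure links (BFS by depth):
  n1('b'): parent n0 fail=0; on 'b' 0 → fail=0;  out {1}∪∅={1}
  n3('c'): parent n0 fail=0; on 'c' 0 → fail=0;  out ∅∪∅=∅
  n8('a'): parent n0 fail=0; on 'a' 0 → fail=0;  out ∅∪∅=∅
  n2('bc'): parent n1 fail=0; on 'c' 0 → fail=3;  out {0}∪∅={0}
  n4('cb'): parent n3 fail=0; on 'b' 0 → fail=1;  out {5}∪{1}={1,5}
  n9('aa'): parent n8 fail=0; on 'a' 0 → fail=8;  out {6}∪∅={6}
  n12('ac'): parent n8 fail=0; on 'c' 0 → fail=3;  out ∅∪∅=∅
  n5('cba'): parent n4 fail=1; on 'a' 1→0 → fail=8;  out ∅∪∅=∅
  n10('aaa'): parent n9 fail=8; on 'a' 8 → fail=9;  out {7}∪{6}={6,7}
  n13('acc'): parent n12 fail=3; on 'c' 3→0 → fail=3;  out ∅∪∅=∅
  n6('cbab'): parent n5 fail=8; on 'b' 8→0 → fail=1;  out ∅∪{1}={1}
  n11('aaaa'): parent n10 fail=9; on 'a' 9 → fail=10;  out {3}∪{6,7}={3,6,7}
  n14('accb'): parent n13 fail=3; on 'b' 3 → fail=4;  out ∅∪{1,5}={1,5}
  n7('cbabb'): parent n6 fail=1; on 'b' 1→0 → fail=1;  out {2}∪{1}={1,2}
  n15('accbb'): parent n14 fail=4; on 'b' 4→1→0 → fail=1;  out {4}∪{1}={1,4}

Scan:
pos 0 'b': at 1  ** P1@[0:0]
pos 1 'c': at 2  ** P0@[0:1]
pos 2 'b': at 4 (via fail)  ** P1@[2:2],P5@[1:2]
pos 3 'a': at 5
pos 4 'b': at 6  ** P1@[4:4]
pos 5 'a': at 8 (via fail)
pos 6 'a': at 9  ** P6@[5:6]
pos 7 'a': at 10  ** P6@[6:7],P7@[5:7]
pos 8 'c': at 12 (via fail)
pos 9 'c': at 13
pos 10 'b': at 14  ** P1@[10:10],P5@[9:10]
pos 11 'a': at 5 (via fail)
pos 12 'b': at 6  ** P1@[12:12]
pos 13 'b': at 7  ** P1@[13:13],P2@[9:13]
pos 14 'a': at 8 (via fail)
pos 15 'a': at 9  ** P6@[14:15]
pos 16 'a': at 10  ** P6@[15:16],P7@[14:16]
pos 17 'a': at 11  ** P3@[14:17],P6@[16:17],P7@[15:17]
pos 18 'c': at 12 (via fail)
pos 19 'b': at 4 (via fail)  ** P1@[19:19],P5@[18:19]
pos 20 'a': at 5
pos 21 'b': at 6  ** P1@[21:21]
pos 22 'b': at 7  ** P1@[22:22],P2@[18:22]
pos 23 'c': at 2 (via fail)  ** P0@[22:23]
pos 24 'a': at 8 (via fail)
pos 25 'c': at 12
pos 26 'b': at 4 (via fail)  ** P1@[26:26],P5@[25:26]
pos 27 'a': at 5
pos 28 'a': at 9 (via fail)  ** P6@[27:28]
pos 29 'a': at 10  ** P6@[28:29],P7@[27:29]
pos 30 'a': at 11  ** P3@[27:30],P6@[29:30],P7@[28:30]
pos 31 'a': at 11 (via fail)  ** P3@[28:31],P6@[30:31],P7@[29:31]
pos 32 'a': at 11 (via fail)  ** P3@[29:32],P6@[31:32],P7@[30:32]
pos 33 'b': at 1 (via fail)  ** P1@[33:33]
pos 34 'a': at 8 (via fail)
pos 35 'a': at 9  ** P6@[34:35]
pos 36 'a': at 10  ** P6@[35:36],P7@[34:36]
pos 37 'a': at 11  ** P3@[34:37],P6@[36:37],P7@[35:37]

Matches: [[0,1],[1,0],[2,1],[2,5],[4,1],[6,6],[7,6],[7,7],[10,1],[10,5],[12,1],[13,1],[13,2],[15,6],[16,6],[16,7],[17,3],[17,6],[17,7],[19,1],[19,5],[21,1],[22,1],[22,2],[23,0],[26,1],[26,5],[28,6],[29,6],[29,7],[30,3],[30,6],[30,7],[31,3],[31,6],[31,7],[32,3],[32,6],[32,7],[33,1],[35,6],[36,6],[36,7],[37,3],[37,6],[37,7]]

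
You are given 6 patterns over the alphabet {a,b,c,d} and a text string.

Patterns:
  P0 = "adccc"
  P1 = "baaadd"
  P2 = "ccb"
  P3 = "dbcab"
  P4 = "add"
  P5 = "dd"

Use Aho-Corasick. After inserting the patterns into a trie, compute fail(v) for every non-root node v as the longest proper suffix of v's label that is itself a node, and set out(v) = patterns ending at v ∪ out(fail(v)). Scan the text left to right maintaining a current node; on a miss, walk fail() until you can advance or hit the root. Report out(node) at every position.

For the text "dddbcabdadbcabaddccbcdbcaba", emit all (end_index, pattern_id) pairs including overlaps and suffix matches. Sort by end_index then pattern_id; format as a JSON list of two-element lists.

Build automaton:
Trie (insert patterns):
  n0 'ε': a→1 b→6 c→12 d→15
  n1 'a': d→2
  n2 'ad': c→3 d→20
  n3 'adc': c→4
  n4 'adcc': c→5
  n5 'adccc': ·  [P0 ends]
  n6 'b': a→7
  n7 'ba': a→8
  n8 'baa': a→9
  n9 'baaa': d→10
  n10 'baaad': d→11
  n11 'baaadd': ·  [P1 ends]
  n12 'c': c→13
  n13 'cc': b→14
  n14 'ccb': ·  [P2 ends]
  n15 'd': b→16 d→21
  n16 'db': c→17
  n17 'dbc': a→18
  n18 'dbca': b→19
  n19 'dbcab': ·  [P3 ends]
  n20 'add': ·  [P4 ends]
  n21 'dd': ·  [P5 ends]

BFS fail/out derivation:
  n1('a'): parent n0 fail=0; on 'a' 0 → fail=0;  out ∅∪∅=∅
  n6('b'): parent n0 fail=0; on 'b' 0 → fail=0;  out ∅∪∅=∅
  n12('c'): parent n0 fail=0; on 'c' 0 → fail=0;  out ∅∪∅=∅
  n15('d'): parent n0 fail=0; on 'd' 0 → fail=0;  out ∅∪∅=∅
  n2('ad'): parent n1 fail=0; on 'd' 0 → fail=15;  out ∅∪∅=∅
  n7('ba'): parent n6 fail=0; on 'a' 0 → fail=1;  out ∅∪∅=∅
  n13('cc'): parent n12 fail=0; on 'c' 0 → fail=12;  out ∅∪∅=∅
  n16('db'): parent n15 fail=0; on 'b' 0 → fail=6;  out ∅∪∅=∅
  n21('dd'): parent n15 fail=0; on 'd' 0 → fail=15;  out {5}∪∅={5}
  n3('adc'): parent n2 fail=15; on 'c' 15→0 → fail=12;  out ∅∪∅=∅
  n8('baa'): parent n7 fail=1; on 'a' 1→0 → fail=1;  out ∅∪∅=∅
  n14('ccb'): parent n13 fail=12; on 'b' 12→0 → fail=6;  out {2}∪∅={2}
  n17('dbc'): parent n16 fail=6; on 'c' 6→0 → fail=12;  out ∅∪∅=∅
  n20('add'): parent n2 fail=15; on 'd' 15 → fail=21;  out {4}∪{5}={4,5}
  n4('adcc'): parent n3 fail=12; on 'c' 12 → fail=13;  out ∅∪∅=∅
  n9('baaa'): parent n8 fail=1; on 'a' 1→0 → fail=1;  out ∅∪∅=∅
  n18('dbca'): parent n17 fail=12; on 'a' 12→0 → fail=1;  out ∅∪∅=∅
  n5('adccc'): parent n4 fail=13; on 'c' 13→12 → fail=13;  out {0}∪∅={0}
  n10('baaad'): parent n9 fail=1; on 'd' 1 → fail=2;  out ∅∪∅=∅
  n19('dbcab'): parent n18 fail=1; on 'b' 1→0 → fail=6;  out {3}∪∅={3}
  n11('baaadd'): parent n10 fail=2; on 'd' 2 → fail=20;  out {1}∪{4,5}={1,4,5}

Text stream:
i=0 'd': node 0→15
i=1 'd': node 15→21  emit P5@[0:1]
i=2 'd': node 21→21 ·f  emit P5@[1:2]
i=3 'b': node 21→16 ·f
i=4 'c': node 16→17
i=5 'a': node 17→18
i=6 'b': node 18→19  emit P3@[2:6]
i=7 'd': node 19→15 ·f
i=8 'a': node 15→1 ·f
i=9 'd': node 1→2
i=10 'b': node 2→16 ·f
i=11 'c': node 16→17
i=12 'a': node 17→18
i=13 'b': node 18→19  emit P3@[9:13]
i=14 'a': node 19→7 ·f
i=15 'd': node 7→2 ·f
i=16 'd': node 2→20  emit P4@[14:16],P5@[15:16]
i=17 'c': node 20→12 ·f
i=18 'c': node 12→13
i=19 'b': node 13→14  emit P2@[17:19]
i=20 'c': node 14→12 ·f
i=21 'd': node 12→15 ·f
i=22 'b': node 15→16
i=23 'c': node 16→17
i=24 'a': node 17→18
i=25 'b': node 18→19  emit P3@[21:25]
i=26 'a': node 19→7 ·f

Result: [[1,5],[2,5],[6,3],[13,3],[16,4],[16,5],[19,2],[25,3]]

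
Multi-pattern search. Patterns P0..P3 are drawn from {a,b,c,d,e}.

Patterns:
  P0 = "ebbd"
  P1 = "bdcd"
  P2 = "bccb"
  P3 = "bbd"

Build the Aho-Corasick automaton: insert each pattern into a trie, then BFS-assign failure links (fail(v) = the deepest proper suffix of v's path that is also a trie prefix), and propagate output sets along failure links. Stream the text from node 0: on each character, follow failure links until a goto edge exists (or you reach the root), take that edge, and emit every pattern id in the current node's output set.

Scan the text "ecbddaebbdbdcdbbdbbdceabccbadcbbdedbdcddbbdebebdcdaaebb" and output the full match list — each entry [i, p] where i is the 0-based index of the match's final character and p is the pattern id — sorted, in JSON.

Build:
Trie nodes:
  n0 'ε': b→5 e→1
  n1 'e': b→2
  n2 'eb': b→3
  n3 'ebb': d→4
  n4 'ebbd': ·  [P0 ends]
  n5 'b': b→12 c→9 d→6
  n6 'bd': c→7
  n7 'bdc': d→8
  n8 'bdcd': ·  [P1 ends]
  n9 'bc': c→10
  n10 'bcc': b→11
  n11 'bccb': ·  [P2 ends]
  n12 'bb': d→13
  n13 'bbd': ·  [P3 ends]

BFS fail/out derivation:
  n1('e'): parent n0 fail=0; on 'e' 0 → fail=0;  out ∅∪∅=∅
  n5('b'): parent n0 fail=0; on 'b' 0 → fail=0;  out ∅∪∅=∅
  n2('eb'): parent n1 fail=0; on 'b' 0 → fail=5;  out ∅∪∅=∅
  n6('bd'): parent n5 fail=0; on 'd' 0 → fail=0;  out ∅∪∅=∅
  n9('bc'): parent n5 fail=0; on 'c' 0 → fail=0;  out ∅∪∅=∅
  n12('bb'): parent n5 fail=0; on 'b' 0 → fail=5;  out ∅∪∅=∅
  n3('ebb'): parent n2 fail=5; on 'b' 5 → fail=12;  out ∅∪∅=∅
  n7('bdc'): parent n6 fail=0; on 'c' 0 → fail=0;  out ∅∪∅=∅
  n10('bcc'): parent n9 fail=0; on 'c' 0 → fail=0;  out ∅∪∅=∅
  n13('bbd'): parent n12 fail=5; on 'd' 5 → fail=6;  out {3}∪∅={3}
  n4('ebbd'): parent n3 fail=12; on 'd' 12 → fail=13;  out {0}∪{3}={0,3}
  n8('bdcd'): parent n7 fail=0; on 'd' 0 → fail=0;  out {1}∪∅={1}
  n11('bccb'): parent n10 fail=0; on 'b' 0 → fail=5;  out {2}∪∅={2}

Text stream:
pos 0 'e': at 1
pos 1 'c': at 0 ·f
pos 2 'b': at 5
pos 3 'd': at 6
pos 4 'd': at 0 ·f
pos 5 'a': at 0
pos 6 'e': at 1
pos 7 'b': at 2
pos 8 'b': at 3
pos 9 'd': at 4  emit P0@[6:9],P3@[7:9]
pos 10 'b': at 5 ·f
pos 11 'd': at 6
pos 12 'c': at 7
pos 13 'd': at 8  emit P1@[10:13]
pos 14 'b': at 5 ·f
pos 15 'b': at 12
pos 16 'd': at 13  emit P3@[14:16]
pos 17 'b': at 5 ·f
pos 18 'b': at 12
pos 19 'd': at 13  emit P3@[17:19]
pos 20 'c': at 7 ·f
pos 21 'e': at 1 ·f
pos 22 'a': at 0 ·f
pos 23 'b': at 5
pos 24 'c': at 9
pos 25 'c': at 10
pos 26 'b': at 11  emit P2@[23:26]
pos 27 'a': at 0 ·f
pos 28 'd': at 0
pos 29 'c': at 0
pos 30 'b': at 5
pos 31 'b': at 12
pos 32 'd': at 13  emit P3@[30:32]
pos 33 'e': at 1 ·f
pos 34 'd': at 0 ·f
pos 35 'b': at 5
pos 36 'd': at 6
pos 37 'c': at 7
pos 38 'd': at 8  emit P1@[35:38]
pos 39 'd': at 0 ·f
pos 40 'b': at 5
pos 41 'b': at 12
pos 42 'd': at 13  emit P3@[40:42]
pos 43 'e': at 1 ·f
pos 44 'b': at 2
pos 45 'e': at 1 ·f
pos 46 'b': at 2
pos 47 'd': at 6 ·f
pos 48 'c': at 7
pos 49 'd': at 8  emit P1@[46:49]
pos 50 'a': at 0 ·f
pos 51 'a': at 0
pos 52 'e': at 1
pos 53 'b': at 2
pos 54 'b': at 3

Result: [[9,0],[9,3],[13,1],[16,3],[19,3],[26,2],[32,3],[38,1],[42,3],[49,1]]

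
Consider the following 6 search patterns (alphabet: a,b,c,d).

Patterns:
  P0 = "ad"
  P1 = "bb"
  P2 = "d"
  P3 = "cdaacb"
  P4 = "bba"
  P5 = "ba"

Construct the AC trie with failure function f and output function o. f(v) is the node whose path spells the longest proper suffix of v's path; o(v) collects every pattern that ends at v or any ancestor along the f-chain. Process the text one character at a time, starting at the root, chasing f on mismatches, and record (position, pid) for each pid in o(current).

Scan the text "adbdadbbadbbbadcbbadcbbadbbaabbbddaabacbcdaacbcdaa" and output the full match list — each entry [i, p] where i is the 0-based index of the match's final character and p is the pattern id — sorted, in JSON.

Construct AC machine:
Trie nodes:
  0='ε' goto a→1 b→3 c→6 d→5
  1='a' goto d→2
  2='ad' goto ·  ←P0
  3='b' goto a→13 b→4
  4='bb' goto a→12  ←P1
  5='d' goto ·  ←P2
  6='c' goto d→7
  7='cd' goto a→8
  8='cda' goto a→9
  9='cdaa' goto c→10
  10='cdaac' goto b→11
  11='cdaacb' goto ·  ←P3
  12='bba' goto ·  ←P4
  13='ba' goto ·  ←P5

Failure links (BFS by depth):
  fail(1) 'a': from fail(0)=0 chase 'a': 0 ⇒ 0;  out=∅∪out(0)=∅
  fail(3) 'b': from fail(0)=0 chase 'b': 0 ⇒ 0;  out=∅∪out(0)=∅
  fail(5) 'd': from fail(0)=0 chase 'd': 0 ⇒ 0;  out={2}∪out(0)={2}
  fail(6) 'c': from fail(0)=0 chase 'c': 0 ⇒ 0;  out=∅∪out(0)=∅
  fail(2) 'ad': from fail(1)=0 chase 'd': 0 ⇒ 5;  out={0}∪out(5)={0,2}
  fail(4) 'bb': from fail(3)=0 chase 'b': 0 ⇒ 3;  out={1}∪out(3)={1}
  fail(7) 'cd': from fail(6)=0 chase 'd': 0 ⇒ 5;  out=∅∪out(5)={2}
  fail(13) 'ba': from fail(3)=0 chase 'a': 0 ⇒ 1;  out={5}∪out(1)={5}
  fail(8) 'cda': from fail(7)=5 chase 'a': 5→0 ⇒ 1;  out=∅∪out(1)=∅
  fail(12) 'bba': from fail(4)=3 chase 'a': 3 ⇒ 13;  out={4}∪out(13)={4,5}
  fail(9) 'cdaa': from fail(8)=1 chase 'a': 1→0 ⇒ 1;  out=∅∪out(1)=∅
  fail(10) 'cdaac': from fail(9)=1 chase 'c': 1→0 ⇒ 6;  out=∅∪out(6)=∅
  fail(11) 'cdaacb': from fail(10)=6 chase 'b': 6→0 ⇒ 3;  out={3}∪out(3)={3}

Text stream:
[0] read 'a'  n0⇒n1
[1] read 'd'  n1⇒n2  ** P0@[0:1],P2@[1:1]
[2] read 'b'  n2⇒n3 (fail-walked)
[3] read 'd'  n3⇒n5 (fail-walked)  ** P2@[3:3]
[4] read 'a'  n5⇒n1 (fail-walked)
[5] read 'd'  n1⇒n2  ** P0@[4:5],P2@[5:5]
[6] read 'b'  n2⇒n3 (fail-walked)
[7] read 'b'  n3⇒n4  ** P1@[6:7]
[8] read 'a'  n4⇒n12  ** P4@[6:8],P5@[7:8]
[9] read 'd'  n12⇒n2 (fail-walked)  ** P0@[8:9],P2@[9:9]
[10] read 'b'  n2⇒n3 (fail-walked)
[11] read 'b'  n3⇒n4  ** P1@[10:11]
[12] read 'b'  n4⇒n4 (fail-walked)  ** P1@[11:12]
[13] read 'a'  n4⇒n12  ** P4@[11:13],P5@[12:13]
[14] read 'd'  n12⇒n2 (fail-walked)  ** P0@[13:14],P2@[14:14]
[15] read 'c'  n2⇒n6 (fail-walked)
[16] read 'b'  n6⇒n3 (fail-walked)
[17] read 'b'  n3⇒n4  ** P1@[16:17]
[18] read 'a'  n4⇒n12  ** P4@[16:18],P5@[17:18]
[19] read 'd'  n12⇒n2 (fail-walked)  ** P0@[18:19],P2@[19:19]
[20] read 'c'  n2⇒n6 (fail-walked)
[21] read 'b'  n6⇒n3 (fail-walked)
[22] read 'b'  n3⇒n4  ** P1@[21:22]
[23] read 'a'  n4⇒n12  ** P4@[21:23],P5@[22:23]
[24] read 'd'  n12⇒n2 (fail-walked)  ** P0@[23:24],P2@[24:24]
[25] read 'b'  n2⇒n3 (fail-walked)
[26] read 'b'  n3⇒n4  ** P1@[25:26]
[27] read 'a'  n4⇒n12  ** P4@[25:27],P5@[26:27]
[28] read 'a'  n12⇒n1 (fail-walked)
[29] read 'b'  n1⇒n3 (fail-walked)
[30] read 'b'  n3⇒n4  ** P1@[29:30]
[31] read 'b'  n4⇒n4 (fail-walked)  ** P1@[30:31]
[32] read 'd'  n4⇒n5 (fail-walked)  ** P2@[32:32]
[33] read 'd'  n5⇒n5 (fail-walked)  ** P2@[33:33]
[34] read 'a'  n5⇒n1 (fail-walked)
[35] read 'a'  n1⇒n1 (fail-walked)
[36] read 'b'  n1⇒n3 (fail-walked)
[37] read 'a'  n3⇒n13  ** P5@[36:37]
[38] read 'c'  n13⇒n6 (fail-walked)
[39] read 'b'  n6⇒n3 (fail-walked)
[40] read 'c'  n3⇒n6 (fail-walked)
[41] read 'd'  n6⇒n7  ** P2@[41:41]
[42] read 'a'  n7⇒n8
[43] read 'a'  n8⇒n9
[44] read 'c'  n9⇒n10
[45] read 'b'  n10⇒n11  ** P3@[40:45]
[46] read 'c'  n11⇒n6 (fail-walked)
[47] read 'd'  n6⇒n7  ** P2@[47:47]
[48] read 'a'  n7⇒n8
[49] read 'a'  n8⇒n9

All matches (sorted): [[1,0],[1,2],[3,2],[5,0],[5,2],[7,1],[8,4],[8,5],[9,0],[9,2],[11,1],[12,1],[13,4],[13,5],[14,0],[14,2],[17,1],[18,4],[18,5],[19,0],[19,2],[22,1],[23,4],[23,5],[24,0],[24,2],[26,1],[27,4],[27,5],[30,1],[31,1],[32,2],[33,2],[37,5],[41,2],[45,3],[47,2]]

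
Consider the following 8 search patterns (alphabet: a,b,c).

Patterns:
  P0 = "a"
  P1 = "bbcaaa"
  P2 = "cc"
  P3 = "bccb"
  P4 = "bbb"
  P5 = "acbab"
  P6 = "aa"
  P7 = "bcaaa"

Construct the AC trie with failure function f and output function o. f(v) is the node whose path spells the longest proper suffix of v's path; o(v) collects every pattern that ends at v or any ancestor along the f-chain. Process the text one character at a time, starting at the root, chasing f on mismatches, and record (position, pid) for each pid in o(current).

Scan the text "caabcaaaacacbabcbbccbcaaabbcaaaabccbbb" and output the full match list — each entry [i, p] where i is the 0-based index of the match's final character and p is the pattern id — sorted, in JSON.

Construct AC machine:
Trie (insert patterns):
  0='ε' goto a→1 b→2 c→8
  1='a' goto a→18 c→14  ←P0
  2='b' goto b→3 c→10
  3='bb' goto b→13 c→4
  4='bbc' goto a→5
  5='bbca' goto a→6
  6='bbcaa' goto a→7
  7='bbcaaa' goto ·  ←P1
  8='c' goto c→9
  9='cc' goto ·  ←P2
  10='bc' goto a→19 c→11
  11='bcc' goto b→12
  12='bccb' goto ·  ←P3
  13='bbb' goto ·  ←P4
  14='ac' goto b→15
  15='acb' goto a→16
  16='acba' goto b→17
  17='acbab' goto ·  ←P5
  18='aa' goto ·  ←P6
  19='bca' goto a→20
  20='bcaa' goto a→21
  21='bcaaa' goto ·  ←P7

Failure links (BFS by depth):
  n1('a'): parent n0 fail=0; on 'a' 0 → fail=0;  out {0}∪∅={0}
  n2('b'): parent n0 fail=0; on 'b' 0 → fail=0;  out ∅∪∅=∅
  n8('c'): parent n0 fail=0; on 'c' 0 → fail=0;  out ∅∪∅=∅
  n3('bb'): parent n2 fail=0; on 'b' 0 → fail=2;  out ∅∪∅=∅
  n9('cc'): parent n8 fail=0; on 'c' 0 → fail=8;  out {2}∪∅={2}
  n10('bc'): parent n2 fail=0; on 'c' 0 → fail=8;  out ∅∪∅=∅
  n14('ac'): parent n1 fail=0; on 'c' 0 → fail=8;  out ∅∪∅=∅
  n18('aa'): parent n1 fail=0; on 'a' 0 → fail=1;  out {6}∪{0}={0,6}
  n4('bbc'): parent n3 fail=2; on 'c' 2 → fail=10;  out ∅∪∅=∅
  n11('bcc'): parent n10 fail=8; on 'c' 8 → fail=9;  out ∅∪{2}={2}
  n13('bbb'): parent n3 fail=2; on 'b' 2 → fail=3;  out {4}∪∅={4}
  n15('acb'): parent n14 fail=8; on 'b' 8→0 → fail=2;  out ∅∪∅=∅
  n19('bca'): parent n10 fail=8; on 'a' 8→0 → fail=1;  out ∅∪{0}={0}
  n5('bbca'): parent n4 fail=10; on 'a' 10 → fail=19;  out ∅∪{0}={0}
  n12('bccb'): parent n11 fail=9; on 'b' 9→8→0 → fail=2;  out {3}∪∅={3}
  n16('acba'): parent n15 fail=2; on 'a' 2→0 → fail=1;  out ∅∪{0}={0}
  n20('bcaa'): parent n19 fail=1; on 'a' 1 → fail=18;  out ∅∪{0,6}={0,6}
  n6('bbcaa'): parent n5 fail=19; on 'a' 19 → fail=20;  out ∅∪{0,6}={0,6}
  n17('acbab'): parent n16 fail=1; on 'b' 1→0 → fail=2;  out {5}∪∅={5}
  n21('bcaaa'): parent n20 fail=18; on 'a' 18→1 → fail=18;  out {7}∪{0,6}={0,6,7}
  n7('bbcaaa'): parent n6 fail=20; on 'a' 20 → fail=21;  out {1}∪{0,6,7}={0,1,6,7}

Run:
pos 0 'c': at 8
pos 1 'a': at 1 (via fail)  emit P0@[1:1]
pos 2 'a': at 18  emit P0@[2:2],P6@[1:2]
pos 3 'b': at 2 (via fail)
pos 4 'c': at 10
pos 5 'a': at 19  emit P0@[5:5]
pos 6 'a': at 20  emit P0@[6:6],P6@[5:6]
pos 7 'a': at 21  emit P0@[7:7],P6@[6:7],P7@[3:7]
pos 8 'a': at 18 (via fail)  emit P0@[8:8],P6@[7:8]
pos 9 'c': at 14 (via fail)
pos 10 'a': at 1 (via fail)  emit P0@[10:10]
pos 11 'c': at 14
pos 12 'b': at 15
pos 13 'a': at 16  emit P0@[13:13]
pos 14 'b': at 17  emit P5@[10:14]
pos 15 'c': at 10 (via fail)
pos 16 'b': at 2 (via fail)
pos 17 'b': at 3
pos 18 'c': at 4
pos 19 'c': at 11 (via fail)  emit P2@[18:19]
pos 20 'b': at 12  emit P3@[17:20]
pos 21 'c': at 10 (via fail)
pos 22 'a': at 19  emit P0@[22:22]
pos 23 'a': at 20  emit P0@[23:23],P6@[22:23]
pos 24 'a': at 21  emit P0@[24:24],P6@[23:24],P7@[20:24]
pos 25 'b': at 2 (via fail)
pos 26 'b': at 3
pos 27 'c': at 4
pos 28 'a': at 5  emit P0@[28:28]
pos 29 'a': at 6  emit P0@[29:29],P6@[28:29]
pos 30 'a': at 7  emit P0@[30:30],P1@[25:30],P6@[29:30],P7@[26:30]
pos 31 'a': at 18 (via fail)  emit P0@[31:31],P6@[30:31]
pos 32 'b': at 2 (via fail)
pos 33 'c': at 10
pos 34 'c': at 11  emit P2@[33:34]
pos 35 'b': at 12  emit P3@[32:35]
pos 36 'b': at 3 (via fail)
pos 37 'b': at 13  emit P4@[35:37]

Matches: [[1,0],[2,0],[2,6],[5,0],[6,0],[6,6],[7,0],[7,6],[7,7],[8,0],[8,6],[10,0],[13,0],[14,5],[19,2],[20,3],[22,0],[23,0],[23,6],[24,0],[24,6],[24,7],[28,0],[29,0],[29,6],[30,0],[30,1],[30,6],[30,7],[31,0],[31,6],[34,2],[35,3],[37,4]]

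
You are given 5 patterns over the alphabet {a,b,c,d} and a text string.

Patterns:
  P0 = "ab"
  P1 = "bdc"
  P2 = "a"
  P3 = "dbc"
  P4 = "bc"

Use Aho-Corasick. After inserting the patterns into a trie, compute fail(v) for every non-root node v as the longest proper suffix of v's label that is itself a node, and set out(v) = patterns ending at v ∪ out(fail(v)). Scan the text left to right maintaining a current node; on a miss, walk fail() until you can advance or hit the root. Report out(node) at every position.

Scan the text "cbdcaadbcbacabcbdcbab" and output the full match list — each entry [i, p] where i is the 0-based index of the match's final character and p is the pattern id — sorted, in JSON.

Build:
Trie (insert patterns):
  0='ε' goto a→1 b→3 d→6
  1='a' goto b→2  ←P2
  2='ab' goto ·  ←P0
  3='b' goto c→9 d→4
  4='bd' goto c→5
  5='bdc' goto ·  ←P1
  6='d' goto b→7
  7='db' goto c→8
  8='dbc' goto ·  ←P3
  9='bc' goto ·  ←P4

BFS fail/out derivation:
  fail(1) 'a': from fail(0)=0 chase 'a': 0 ⇒ 0;  out={2}∪out(0)={2}
  fail(3) 'b': from fail(0)=0 chase 'b': 0 ⇒ 0;  out=∅∪out(0)=∅
  fail(6) 'd': from fail(0)=0 chase 'd': 0 ⇒ 0;  out=∅∪out(0)=∅
  fail(2) 'ab': from fail(1)=0 chase 'b': 0 ⇒ 3;  out={0}∪out(3)={0}
  fail(4) 'bd': from fail(3)=0 chase 'd': 0 ⇒ 6;  out=∅∪out(6)=∅
  fail(7) 'db': from fail(6)=0 chase 'b': 0 ⇒ 3;  out=∅∪out(3)=∅
  fail(9) 'bc': from fail(3)=0 chase 'c': 0 ⇒ 0;  out={4}∪out(0)={4}
  fail(5) 'bdc': from fail(4)=6 chase 'c': 6→0 ⇒ 0;  out={1}∪out(0)={1}
  fail(8) 'dbc': from fail(7)=3 chase 'c': 3 ⇒ 9;  out={3}∪out(9)={3,4}

Run:
pos 0 'c': at 0
pos 1 'b': at 3
pos 2 'd': at 4
pos 3 'c': at 5  emit P1@[1:3]
pos 4 'a': at 1 (fail-walked)  emit P2@[4:4]
pos 5 'a': at 1 (fail-walked)  emit P2@[5:5]
pos 6 'd': at 6 (fail-walked)
pos 7 'b': at 7
pos 8 'c': at 8  emit P3@[6:8],P4@[7:8]
pos 9 'b': at 3 (fail-walked)
pos 10 'a': at 1 (fail-walked)  emit P2@[10:10]
pos 11 'c': at 0 (fail-walked)
pos 12 'a': at 1  emit P2@[12:12]
pos 13 'b': at 2  emit P0@[12:13]
pos 14 'c': at 9 (fail-walked)  emit P4@[13:14]
pos 15 'b': at 3 (fail-walked)
pos 16 'd': at 4
pos 17 'c': at 5  emit P1@[15:17]
pos 18 'b': at 3 (fail-walked)
pos 19 'a': at 1 (fail-walked)  emit P2@[19:19]
pos 20 'b': at 2  emit P0@[19:20]

All matches (sorted): [[3,1],[4,2],[5,2],[8,3],[8,4],[10,2],[12,2],[13,0],[14,4],[17,1],[19,2],[20,0]]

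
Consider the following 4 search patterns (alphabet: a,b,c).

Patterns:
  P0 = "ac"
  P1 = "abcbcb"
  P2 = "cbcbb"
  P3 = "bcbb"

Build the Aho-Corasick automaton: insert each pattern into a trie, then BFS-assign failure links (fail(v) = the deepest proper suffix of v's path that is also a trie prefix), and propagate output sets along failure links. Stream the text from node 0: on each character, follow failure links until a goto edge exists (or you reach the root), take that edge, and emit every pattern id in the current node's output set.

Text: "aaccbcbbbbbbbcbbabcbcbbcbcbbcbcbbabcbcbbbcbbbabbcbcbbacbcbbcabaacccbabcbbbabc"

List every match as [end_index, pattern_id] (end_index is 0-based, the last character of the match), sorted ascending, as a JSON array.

Construct AC machine:
Trie (insert patterns):
  n0 'ε': a→1 b→13 c→8
  n1 'a': b→3 c→2
  n2 'ac': ·  [P0 ends]
  n3 'ab': c→4
  n4 'abc': b→5
  n5 'abcb': c→6
  n6 'abcbc': b→7
  n7 'abcbcb': ·  [P1 ends]
  n8 'c': b→9
  n9 'cb': c→10
  n10 'cbc': b→11
  n11 'cbcb': b→12
  n12 'cbcbb': ·  [P2 ends]
  n13 'b': c→14
  n14 'bc': b→15
  n15 'bcb': b→16
  n16 'bcbb': ·  [P3 ends]

Failure links (BFS by depth):
  fail(1) 'a': from fail(0)=0 chase 'a': 0 ⇒ 0;  out=∅∪out(0)=∅
  fail(8) 'c': from fail(0)=0 chase 'c': 0 ⇒ 0;  out=∅∪out(0)=∅
  fail(13) 'b': from fail(0)=0 chase 'b': 0 ⇒ 0;  out=∅∪out(0)=∅
  fail(2) 'ac': from fail(1)=0 chase 'c': 0 ⇒ 8;  out={0}∪out(8)={0}
  fail(3) 'ab': from fail(1)=0 chase 'b': 0 ⇒ 13;  out=∅∪out(13)=∅
  fail(9) 'cb': from fail(8)=0 chase 'b': 0 ⇒ 13;  out=∅∪out(13)=∅
  fail(14) 'bc': from fail(13)=0 chase 'c': 0 ⇒ 8;  out=∅∪out(8)=∅
  fail(4) 'abc': from fail(3)=13 chase 'c': 13 ⇒ 14;  out=∅∪out(14)=∅
  fail(10) 'cbc': from fail(9)=13 chase 'c': 13 ⇒ 14;  out=∅∪out(14)=∅
  fail(15) 'bcb': from fail(14)=8 chase 'b': 8 ⇒ 9;  out=∅∪out(9)=∅
  fail(5) 'abcb': from fail(4)=14 chase 'b': 14 ⇒ 15;  out=∅∪out(15)=∅
  fail(11) 'cbcb': from fail(10)=14 chase 'b': 14 ⇒ 15;  out=∅∪out(15)=∅
  fail(16) 'bcbb': from fail(15)=9 chase 'b': 9→13→0 ⇒ 13;  out={3}∪out(13)={3}
  fail(6) 'abcbc': from fail(5)=15 chase 'c': 15→9 ⇒ 10;  out=∅∪out(10)=∅
  fail(12) 'cbcbb': from fail(11)=15 chase 'b': 15 ⇒ 16;  out={2}∪out(16)={2,3}
  fail(7) 'abcbcb': from fail(6)=10 chase 'b': 10 ⇒ 11;  out={1}∪out(11)={1}

Scan:
i=0 'a': node 0→1
i=1 'a': node 1→1 (fail-walked)
i=2 'c': node 1→2  → match P0@[1:2]
i=3 'c': node 2→8 (fail-walked)
i=4 'b': node 8→9
i=5 'c': node 9→10
i=6 'b': node 10→11
i=7 'b': node 11→12  → match P2@[3:7],P3@[4:7]
i=8 'b': node 12→13 (fail-walked)
i=9 'b': node 13→13 (fail-walked)
i=10 'b': node 13→13 (fail-walked)
i=11 'b': node 13→13 (fail-walked)
i=12 'b': node 13→13 (fail-walked)
i=13 'c': node 13→14
i=14 'b': node 14→15
i=15 'b': node 15→16  → match P3@[12:15]
i=16 'a': node 16→1 (fail-walked)
i=17 'b': node 1→3
i=18 'c': node 3→4
i=19 'b': node 4→5
i=20 'c': node 5→6
i=21 'b': node 6→7  → match P1@[16:21]
i=22 'b': node 7→12 (fail-walked)  → match P2@[18:22],P3@[19:22]
i=23 'c': node 12→14 (fail-walked)
i=24 'b': node 14→15
i=25 'c': node 15→10 (fail-walked)
i=26 'b': node 10→11
i=27 'b': node 11→12  → match P2@[23:27],P3@[24:27]
i=28 'c': node 12→14 (fail-walked)
i=29 'b': node 14→15
i=30 'c': node 15→10 (fail-walked)
i=31 'b': node 10→11
i=32 'b': node 11→12  → match P2@[28:32],P3@[29:32]
i=33 'a': node 12→1 (fail-walked)
i=34 'b': node 1→3
i=35 'c': node 3→4
i=36 'b': node 4→5
i=37 'c': node 5→6
i=38 'b': node 6→7  → match P1@[33:38]
i=39 'b': node 7→12 (fail-walked)  → match P2@[35:39],P3@[36:39]
i=40 'b': node 12→13 (fail-walked)
i=41 'c': node 13→14
i=42 'b': node 14→15
i=43 'b': node 15→16  → match P3@[40:43]
i=44 'b': node 16→13 (fail-walked)
i=45 'a': node 13→1 (fail-walked)
i=46 'b': node 1→3
i=47 'b': node 3→13 (fail-walked)
i=48 'c': node 13→14
i=49 'b': node 14→15
i=50 'c': node 15→10 (fail-walked)
i=51 'b': node 10→11
i=52 'b': node 11→12  → match P2@[48:52],P3@[49:52]
i=53 'a': node 12→1 (fail-walked)
i=54 'c': node 1→2  → match P0@[53:54]
i=55 'b': node 2→9 (fail-walked)
i=56 'c': node 9→10
i=57 'b': node 10→11
i=58 'b': node 11→12  → match P2@[54:58],P3@[55:58]
i=59 'c': node 12→14 (fail-walked)
i=60 'a': node 14→1 (fail-walked)
i=61 'b': node 1→3
i=62 'a': node 3→1 (fail-walked)
i=63 'a': node 1→1 (fail-walked)
i=64 'c': node 1→2  → match P0@[63:64]
i=65 'c': node 2→8 (fail-walked)
i=66 'c': node 8→8 (fail-walked)
i=67 'b': node 8→9
i=68 'a': node 9→1 (fail-walked)
i=69 'b': node 1→3
i=70 'c': node 3→4
i=71 'b': node 4→5
i=72 'b': node 5→16 (fail-walked)  → match P3@[69:72]
i=73 'b': node 16→13 (fail-walked)
i=74 'a': node 13→1 (fail-walked)
i=75 'b': node 1→3
i=76 'c': node 3→4

All matches (sorted): [[2,0],[7,2],[7,3],[15,3],[21,1],[22,2],[22,3],[27,2],[27,3],[32,2],[32,3],[38,1],[39,2],[39,3],[43,3],[52,2],[52,3],[54,0],[58,2],[58,3],[64,0],[72,3]]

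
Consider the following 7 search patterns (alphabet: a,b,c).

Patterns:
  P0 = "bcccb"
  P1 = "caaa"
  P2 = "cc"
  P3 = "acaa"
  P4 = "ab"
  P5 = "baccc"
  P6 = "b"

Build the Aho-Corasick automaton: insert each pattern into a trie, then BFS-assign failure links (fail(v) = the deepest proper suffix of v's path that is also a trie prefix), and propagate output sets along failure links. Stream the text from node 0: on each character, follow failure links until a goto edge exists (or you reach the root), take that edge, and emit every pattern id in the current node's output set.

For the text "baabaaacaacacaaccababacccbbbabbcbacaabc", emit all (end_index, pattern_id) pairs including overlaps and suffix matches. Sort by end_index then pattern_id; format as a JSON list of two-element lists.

Construct AC machine:
Trie (insert patterns):
  n0 'ε': a→11 b→1 c→6
  n1 'b': a→16 c→2  ←P6
  n2 'bc': c→3
  n3 'bcc': c→4
  n4 'bccc': b→5
  n5 'bcccb': ·  ←P0
  n6 'c': a→7 c→10
  n7 'ca': a→8
  n8 'caa': a→9
  n9 'caaa': ·  ←P1
  n10 'cc': ·  ←P2
  n11 'a': b→15 c→12
  n12 'ac': a→13
  n13 'aca': a→14
  n14 'acaa': ·  ←P3
  n15 'ab': ·  ←P4
  n16 'ba': c→17
  n17 'bac': c→18
  n18 'bacc': c→19
  n19 'baccc': ·  ←P5

BFS fail/out derivation:
  fail(1) 'b': from fail(0)=0 chase 'b': 0 ⇒ 0;  out={6}∪out(0)={6}
  fail(6) 'c': from fail(0)=0 chase 'c': 0 ⇒ 0;  out=∅∪out(0)=∅
  fail(11) 'a': from fail(0)=0 chase 'a': 0 ⇒ 0;  out=∅∪out(0)=∅
  fail(2) 'bc': from fail(1)=0 chase 'c': 0 ⇒ 6;  out=∅∪out(6)=∅
  fail(7) 'ca': from fail(6)=0 chase 'a': 0 ⇒ 11;  out=∅∪out(11)=∅
  fail(10) 'cc': from fail(6)=0 chase 'c': 0 ⇒ 6;  out={2}∪out(6)={2}
  fail(12) 'ac': from fail(11)=0 chase 'c': 0 ⇒ 6;  out=∅∪out(6)=∅
  fail(15) 'ab': from fail(11)=0 chase 'b': 0 ⇒ 1;  out={4}∪out(1)={4,6}
  fail(16) 'ba': from fail(1)=0 chase 'a': 0 ⇒ 11;  out=∅∪out(11)=∅
  fail(3) 'bcc': from fail(2)=6 chase 'c': 6 ⇒ 10;  out=∅∪out(10)={2}
  fail(8) 'caa': from fail(7)=11 chase 'a': 11→0 ⇒ 11;  out=∅∪out(11)=∅
  fail(13) 'aca': from fail(12)=6 chase 'a': 6 ⇒ 7;  out=∅∪out(7)=∅
  fail(17) 'bac': from fail(16)=11 chase 'c': 11 ⇒ 12;  out=∅∪out(12)=∅
  fail(4) 'bccc': from fail(3)=10 chase 'c': 10→6 ⇒ 10;  out=∅∪out(10)={2}
  fail(9) 'caaa': from fail(8)=11 chase 'a': 11→0 ⇒ 11;  out={1}∪out(11)={1}
  fail(14) 'acaa': from fail(13)=7 chase 'a': 7 ⇒ 8;  out={3}∪out(8)={3}
  fail(18) 'bacc': from fail(17)=12 chase 'c': 12→6 ⇒ 10;  out=∅∪out(10)={2}
  fail(5) 'bcccb': from fail(4)=10 chase 'b': 10→6→0 ⇒ 1;  out={0}∪out(1)={0,6}
  fail(19) 'baccc': from fail(18)=10 chase 'c': 10→6 ⇒ 10;  out={5}∪out(10)={2,5}

Text stream:
pos 0 'b': at 1  emit P6@[0:0]
pos 1 'a': at 16
pos 2 'a': at 11 ·f
pos 3 'b': at 15  emit P4@[2:3],P6@[3:3]
pos 4 'a': at 16 ·f
pos 5 'a': at 11 ·f
pos 6 'a': at 11 ·f
pos 7 'c': at 12
pos 8 'a': at 13
pos 9 'a': at 14  emit P3@[6:9]
pos 10 'c': at 12 ·f
pos 11 'a': at 13
pos 12 'c': at 12 ·f
pos 13 'a': at 13
pos 14 'a': at 14  emit P3@[11:14]
pos 15 'c': at 12 ·f
pos 16 'c': at 10 ·f  emit P2@[15:16]
pos 17 'a': at 7 ·f
pos 18 'b': at 15 ·f  emit P4@[17:18],P6@[18:18]
pos 19 'a': at 16 ·f
pos 20 'b': at 15 ·f  emit P4@[19:20],P6@[20:20]
pos 21 'a': at 16 ·f
pos 22 'c': at 17
pos 23 'c': at 18  emit P2@[22:23]
pos 24 'c': at 19  emit P2@[23:24],P5@[20:24]
pos 25 'b': at 1 ·f  emit P6@[25:25]
pos 26 'b': at 1 ·f  emit P6@[26:26]
pos 27 'b': at 1 ·f  emit P6@[27:27]
pos 28 'a': at 16
pos 29 'b': at 15 ·f  emit P4@[28:29],P6@[29:29]
pos 30 'b': at 1 ·f  emit P6@[30:30]
pos 31 'c': at 2
pos 32 'b': at 1 ·f  emit P6@[32:32]
pos 33 'a': at 16
pos 34 'c': at 17
pos 35 'a': at 13 ·f
pos 36 'a': at 14  emit P3@[33:36]
pos 37 'b': at 15 ·f  emit P4@[36:37],P6@[37:37]
pos 38 'c': at 2 ·f

Matches: [[0,6],[3,4],[3,6],[9,3],[14,3],[16,2],[18,4],[18,6],[20,4],[20,6],[23,2],[24,2],[24,5],[25,6],[26,6],[27,6],[29,4],[29,6],[30,6],[32,6],[36,3],[37,4],[37,6]]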